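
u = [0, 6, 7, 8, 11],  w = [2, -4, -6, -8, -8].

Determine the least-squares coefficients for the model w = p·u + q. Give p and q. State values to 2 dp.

p = -0.99, q = 1.52

Sums needed: Σu·u = 270, Σu = 32, Σ1 = 5.
And Σu·w = -218, Σw = -24.
So MᵀM·[p, q]ᵀ = Mᵀw: [[270, 32]; [32, 5]]·[p, q]ᵀ = [-218, -24]ᵀ.
Determinant 270·5 − 32² = 326.
p = ((-218)·5 − 32·(-24))/326 = -161/163; q = (270·(-24) − 32·(-218))/326 = 248/163.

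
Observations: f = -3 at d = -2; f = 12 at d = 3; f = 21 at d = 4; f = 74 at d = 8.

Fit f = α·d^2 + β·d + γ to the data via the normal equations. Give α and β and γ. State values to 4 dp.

Entries of MᵀM: Σd^2·d^2 = 4449, Σd^2·d = 595, Σd^2 = 93, Σd·d = 93, Σd = 13, Σ1 = 4.
Right-hand side: Σd^2·f = 5168, Σd·f = 718, Σf = 104.
Solving the 3×3 system (Gaussian elimination) gives α = 11327/12140, β = 25561/12140, γ = -15393/6070.

α = 0.9330, β = 2.1055, γ = -2.5359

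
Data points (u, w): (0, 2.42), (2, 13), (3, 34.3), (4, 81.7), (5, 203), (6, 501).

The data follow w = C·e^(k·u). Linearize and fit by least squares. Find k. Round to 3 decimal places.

k = 0.892

With ln wᵢ as the transformed response and uᵢ as the regressor:
Over the data: Σu = 20.0000, Σ(u)² = 90.0000, Σln w = 22.9167, Σu·ln w = 97.2132.
Normal system: [[90.0000, 20.0000]; [20.0000, 6]]·[k, ln C]ᵀ = [97.2132, 22.9167]ᵀ.
Solving (det = 140.0000): k = 0.89246, ln C = 0.84458.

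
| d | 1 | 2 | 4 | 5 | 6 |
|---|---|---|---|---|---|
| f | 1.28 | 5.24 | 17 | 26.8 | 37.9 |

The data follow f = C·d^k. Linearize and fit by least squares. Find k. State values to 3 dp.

Let Y = ln f. Fitting Y = k·ln d + ln C by least squares:
Sums: Σln d = 5.4806, Σ(ln d)² = 8.2030, Σln f = 11.6597, Σln d·ln f = 16.8812.
Normal system: [[8.2030, 5.4806]; [5.4806, 5]]·[k, ln C]ᵀ = [16.8812, 11.6597]ᵀ.
Slope k = (n·Σln d·ln f − Σln d·Σln f)/(n·Σ(ln d)² − (Σln d)²) = (5·16.8812 − 5.4806·11.6597)/10.9774 = 1.86775; ln C = (Σln f − k·Σln d)/n = 0.28466.

k = 1.868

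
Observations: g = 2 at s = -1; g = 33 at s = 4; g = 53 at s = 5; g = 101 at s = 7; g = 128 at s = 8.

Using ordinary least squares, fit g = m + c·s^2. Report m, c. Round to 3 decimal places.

m = 1.147, c = 2.008

With design matrix M, MᵀM = [[5, 155]; [155, 7379]] and Mᵀg = [317, 14996]ᵀ.
Δ = 5·7379 − 155² = 12870.
m = (317·7379 − 155·14996)/12870 = 4921/4290; c = (5·14996 − 155·317)/12870 = 1723/858.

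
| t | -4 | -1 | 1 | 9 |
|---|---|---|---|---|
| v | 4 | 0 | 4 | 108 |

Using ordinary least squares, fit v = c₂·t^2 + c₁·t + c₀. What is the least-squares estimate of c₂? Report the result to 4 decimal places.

c₂ = 0.9824

From the data, Σt^2·t^2 = 6819, Σt^2·t = 665, Σt^2 = 99, Σt·t = 99, Σt = 5, Σ1 = 4.
And Σt^2·v = 8816, Σt·v = 960, Σv = 116.
Row-reducing yields c₂ = 11028/11225, c₁ = 6856/2245, c₀ = 9732/11225.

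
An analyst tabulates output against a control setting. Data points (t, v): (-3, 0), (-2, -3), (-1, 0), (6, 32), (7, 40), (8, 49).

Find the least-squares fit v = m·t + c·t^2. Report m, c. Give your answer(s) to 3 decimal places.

m = 1.911, c = 0.540

The normal system AᵀA·[m, c]ᵀ = Aᵀv is [[163, 1035]; [1035, 7891]]·[m, c]ᵀ = [870, 6236]ᵀ.
det = 163·7891 − 1035² = 215008.
m = (870·7891 − 1035·6236)/215008 = 205455/107504; c = (163·6236 − 1035·870)/215008 = 58009/107504.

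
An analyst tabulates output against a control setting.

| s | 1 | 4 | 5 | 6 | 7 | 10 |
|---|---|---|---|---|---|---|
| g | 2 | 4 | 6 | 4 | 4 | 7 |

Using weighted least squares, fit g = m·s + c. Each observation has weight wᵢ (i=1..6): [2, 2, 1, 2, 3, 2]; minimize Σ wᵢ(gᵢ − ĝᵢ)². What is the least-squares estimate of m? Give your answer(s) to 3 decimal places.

The normal equations are: 478·m + 68·c = 338;  68·m + 12·c = 52.
(Σwᵢ·s·s = 478, Σwᵢ·s = 68, Σwᵢ·1 = 12, Σwᵢ·s·g = 338, Σwᵢ·g = 52.)
Δ = 478·12 − 68² = 1112.
m = (338·12 − 68·52)/1112 = 65/139; c = (478·52 − 68·338)/1112 = 234/139.

m = 0.468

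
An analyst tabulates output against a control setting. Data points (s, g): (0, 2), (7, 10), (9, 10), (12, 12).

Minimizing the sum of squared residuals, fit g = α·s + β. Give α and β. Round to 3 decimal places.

α = 0.846, β = 2.577

Normal-equation sums: Σs·s = 274, Σs = 28, Σ1 = 4.
Right-hand side: Σs·g = 304, Σg = 34.
Normal equations: [[274, 28]; [28, 4]]·[α, β]ᵀ = [304, 34]ᵀ.
Δ = 274·4 − 28² = 312.
α = (304·4 − 28·34)/312 = 11/13; β = (274·34 − 28·304)/312 = 67/26.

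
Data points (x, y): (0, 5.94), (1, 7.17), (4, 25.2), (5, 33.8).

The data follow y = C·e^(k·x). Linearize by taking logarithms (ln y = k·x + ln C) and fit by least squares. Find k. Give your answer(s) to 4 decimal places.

k = 0.3666

With ln yᵢ as the transformed response and xᵢ as the regressor:
Sums: Σx = 10.0000, Σ(x)² = 42.0000, Σln y = 10.4989, Σx·ln y = 32.4796.
Normal system: [[42.0000, 10.0000]; [10.0000, 4]]·[k, ln C]ᵀ = [32.4796, 10.4989]ᵀ.
Δ = 42.0000·4 − (10.0000)² = 68.0000; k = (32.4796·4 − 10.0000·10.4989)/68.0000 = 0.36661, ln C = (42.0000·10.4989 − 10.0000·32.4796)/68.0000 = 1.70822.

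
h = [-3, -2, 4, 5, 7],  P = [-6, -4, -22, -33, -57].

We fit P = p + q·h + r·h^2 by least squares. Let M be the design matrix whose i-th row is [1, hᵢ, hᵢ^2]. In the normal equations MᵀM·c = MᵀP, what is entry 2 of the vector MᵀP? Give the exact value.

-626

Entry 2 ↔ basis h, so (MᵀP)_{2} = Σᵢ (h)·Pᵢ = (-3)·(-6) + (-2)·(-4) + (4)·(-22) + (5)·(-33) + (7)·(-57) = -626.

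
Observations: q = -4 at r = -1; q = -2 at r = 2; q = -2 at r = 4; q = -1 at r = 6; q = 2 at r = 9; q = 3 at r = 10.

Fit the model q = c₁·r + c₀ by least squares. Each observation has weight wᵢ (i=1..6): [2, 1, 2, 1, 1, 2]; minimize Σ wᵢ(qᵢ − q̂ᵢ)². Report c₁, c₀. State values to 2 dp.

The normal equations are: 355·c₁ + 43·c₀ = 60;  43·c₁ + 9·c₀ = -7.
(Σwᵢ·r·r = 355, Σwᵢ·r = 43, Σwᵢ·1 = 9, Σwᵢ·r·q = 60, Σwᵢ·q = -7.)
det = 355·9 − 43² = 1346.
c₁ = (60·9 − 43·(-7))/1346 = 841/1346; c₀ = (355·(-7) − 43·60)/1346 = -5065/1346.

c₁ = 0.62, c₀ = -3.76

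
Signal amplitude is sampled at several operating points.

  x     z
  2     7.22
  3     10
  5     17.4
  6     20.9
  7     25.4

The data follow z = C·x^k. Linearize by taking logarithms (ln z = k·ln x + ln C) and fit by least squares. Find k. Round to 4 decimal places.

k = 1.0085

Linearized form: ln z = k·ln x + ln C. From the 5 transformed points,
XᵀX = [[11.2747, 7.1389]; [7.1389, 5]], rhs = [20.2382, 13.4104]ᵀ  (here Σln x = 7.1389, Σ(ln x)² = 11.2747, Σln z = 13.4104, Σln x·ln z = 20.2382).
Solving (det = 5.4099): k = 1.00854, ln C = 1.24211.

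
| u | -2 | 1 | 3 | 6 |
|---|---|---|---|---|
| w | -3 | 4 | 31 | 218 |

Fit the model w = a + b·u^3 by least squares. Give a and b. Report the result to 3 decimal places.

Setting ∂/∂a … = 0 gives: 4·a + 236·b = 250;  236·a + 47450·b = 47953.
det = 4·47450 − 236² = 134104.
a = (250·47450 − 236·47953)/134104 = 68199/16763; b = (4·47953 − 236·250)/134104 = 33203/33526.

a = 4.068, b = 0.990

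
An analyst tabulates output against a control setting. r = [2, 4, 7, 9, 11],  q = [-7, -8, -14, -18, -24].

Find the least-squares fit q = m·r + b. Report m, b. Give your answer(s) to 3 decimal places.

The normal system AᵀA·[m, b]ᵀ = Aᵀq is [[271, 33]; [33, 5]]·[m, b]ᵀ = [-570, -71]ᵀ.
Determinant 271·5 − 33² = 266.
m = ((-570)·5 − 33·(-71))/266 = -507/266; b = (271·(-71) − 33·(-570))/266 = -431/266.

m = -1.906, b = -1.620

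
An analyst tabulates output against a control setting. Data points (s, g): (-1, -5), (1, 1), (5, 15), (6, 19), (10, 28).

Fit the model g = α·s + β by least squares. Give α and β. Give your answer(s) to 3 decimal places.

α = 3.094, β = -1.393

Sums needed: Σs·s = 163, Σs = 21, Σ1 = 5.
Moment sums: Σs·g = 475, Σg = 58.
Normal equations: [[163, 21]; [21, 5]]·[α, β]ᵀ = [475, 58]ᵀ.
det = 163·5 − 21² = 374.
α = (475·5 − 21·58)/374 = 1157/374; β = (163·58 − 21·475)/374 = -521/374.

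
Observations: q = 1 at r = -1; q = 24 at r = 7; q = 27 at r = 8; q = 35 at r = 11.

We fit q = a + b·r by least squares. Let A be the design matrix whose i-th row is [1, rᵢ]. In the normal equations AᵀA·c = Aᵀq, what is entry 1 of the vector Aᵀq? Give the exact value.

Entry 1 ↔ basis 1, so (Aᵀq)_{1} = Σᵢ qᵢ = (1)·(1) + (1)·(24) + (1)·(27) + (1)·(35) = 87.

87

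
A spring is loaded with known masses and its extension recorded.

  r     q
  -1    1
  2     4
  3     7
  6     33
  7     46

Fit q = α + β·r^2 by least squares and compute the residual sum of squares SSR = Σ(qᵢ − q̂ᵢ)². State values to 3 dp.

The normal system XᵀX·[α, β]ᵀ = Xᵀq is [[5, 99]; [99, 3795]]·[α, β]ᵀ = [91, 3522]ᵀ.
Eliminating β: 3795·(row 1) − 99·(row 2) gives 9174·α = 3795·91 − 99·3522 = -3333, so α = -101/278.
Then β = (3522 − 99·(-101/278))/3795 = 2867/3058.
Residuals: 651/1529, 1875/3058, -1643/1529, -1187/3058, 648/1529; SSR = 6245/3058.

SSR = 2.042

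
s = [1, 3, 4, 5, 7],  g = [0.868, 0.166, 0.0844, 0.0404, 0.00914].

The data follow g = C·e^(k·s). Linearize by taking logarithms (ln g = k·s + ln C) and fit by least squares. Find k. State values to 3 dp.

Let Y = ln g. Fitting Y = k·s + ln C by least squares:
Σs = 20.0000, Σ(s)² = 100.0000, Σln g = -12.3135, Σs·ln g = -64.3279.
Equations: 100.0000·k + 20.0000·ln C = -64.3279;  20.0000·k + 5·ln C = -12.3135.
Δ = 100.0000·5 − (20.0000)² = 100.0000; k = (-64.3279·5 − 20.0000·-12.3135)/100.0000 = -0.75369, ln C = (100.0000·-12.3135 − 20.0000·-64.3279)/100.0000 = 0.55204.

k = -0.754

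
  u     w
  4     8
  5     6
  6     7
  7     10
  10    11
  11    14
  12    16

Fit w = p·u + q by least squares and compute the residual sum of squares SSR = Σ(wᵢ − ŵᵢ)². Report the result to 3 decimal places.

SSR = 11.214

Sums needed: Σu·u = 491, Σu = 55, Σ1 = 7.
Moment sums: Σu·w = 630, Σw = 72.
Normal equations: [[491, 55]; [55, 7]]·[p, q]ᵀ = [630, 72]ᵀ.
Δ = 491·7 − 55² = 412.
p = (630·7 − 55·72)/412 = 225/206; q = (491·72 − 55·630)/412 = 351/206.
Residuals: 397/206, -120/103, -259/206, 67/103, -335/206, 29/103, 245/206; SSR = 1155/103.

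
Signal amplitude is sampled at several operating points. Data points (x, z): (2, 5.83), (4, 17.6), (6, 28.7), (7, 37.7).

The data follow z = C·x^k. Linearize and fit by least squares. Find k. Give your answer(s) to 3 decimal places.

Taking logs, ln z = k·ln x + ln C, so regress ln z on ln x.
AᵀA = [[9.3992, 5.8171]; [5.8171, 4]], rhs = [18.2755, 11.6175]ᵀ  (here Σln x = 5.8171, Σ(ln x)² = 9.3992, Σln z = 11.6175, Σln x·ln z = 18.2755).
Δ = 9.3992·4 − (5.8171)² = 3.7582; k = (18.2755·4 − 5.8171·11.6175)/3.7582 = 1.46933, ln C = (9.3992·11.6175 − 5.8171·18.2755)/3.7582 = 0.76755.

k = 1.469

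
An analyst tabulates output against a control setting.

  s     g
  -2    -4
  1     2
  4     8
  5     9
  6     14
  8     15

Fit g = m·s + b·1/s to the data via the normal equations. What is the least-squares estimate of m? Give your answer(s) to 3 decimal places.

m = 1.991

Sums needed: Σs·s = 146, Σs·1/s = 6, Σ1/s·1/s = 20101/14400.
For Aᵀg: Σs·g = 291, Σ1/s·g = 1441/120.
det = 146·(20101/14400) − 6² = 1208173/7200.
m = (291·(20101/14400) − 6·(1441/120))/(1208173/7200) = 4811871/2416346; b = (146·(1441/120) − 6·291)/(1208173/7200) = 51960/1208173.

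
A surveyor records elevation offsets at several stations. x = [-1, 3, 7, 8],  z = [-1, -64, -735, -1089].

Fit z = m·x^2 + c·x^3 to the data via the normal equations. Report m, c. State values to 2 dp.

Normal-equation sums: Σx^2·x^2 = 6579, Σx^2·x^3 = 49817, Σx^3·x^3 = 380523.
For Mᵀz: Σx^2·z = -106288, Σx^3·z = -811400.
So MᵀM·[m, c]ᵀ = Mᵀz: [[6579, 49817]; [49817, 380523]]·[m, c]ᵀ = [-106288, -811400]ᵀ.
Determinant 6579·380523 − 49817² = 21727328.
m = ((-106288)·380523 − 49817·(-811400))/21727328 = -2939353/2715916; c = (6579·(-811400) − 49817·(-106288))/21727328 = -5406413/2715916.

m = -1.08, c = -1.99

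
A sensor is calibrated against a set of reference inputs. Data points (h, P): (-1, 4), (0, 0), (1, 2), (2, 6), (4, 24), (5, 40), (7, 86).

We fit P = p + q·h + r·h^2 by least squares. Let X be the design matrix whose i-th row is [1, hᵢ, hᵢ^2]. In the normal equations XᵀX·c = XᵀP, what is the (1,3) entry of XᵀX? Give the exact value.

96

Row 1 ↔ basis 1, column 3 ↔ basis h^2, so (XᵀX)_{1,3} = Σᵢ h^2 = (1)·(1) + (1)·(0) + (1)·(1) + (1)·(4) + (1)·(16) + (1)·(25) + (1)·(49) = 96.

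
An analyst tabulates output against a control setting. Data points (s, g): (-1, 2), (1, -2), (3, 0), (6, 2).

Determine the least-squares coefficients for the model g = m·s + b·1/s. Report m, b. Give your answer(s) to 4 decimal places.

Sums needed: Σs·s = 47, Σs·1/s = 4, Σ1/s·1/s = 77/36.
Right-hand side: Σs·g = 8, Σ1/s·g = -11/3.
XᵀX·[m, b]ᵀ = Xᵀg becomes [[47, 4]; [4, 77/36]]·[m, b]ᵀ = [8, -11/3]ᵀ.
Eliminating b: (77/36)·(row 1) − 4·(row 2) gives (3043/36)·m = (77/36)·8 − 4·(-11/3) = 286/9, so m = 1144/3043.
Then b = ((-11/3) − 4·(1144/3043))/(77/36) = -7356/3043.

m = 0.3759, b = -2.4174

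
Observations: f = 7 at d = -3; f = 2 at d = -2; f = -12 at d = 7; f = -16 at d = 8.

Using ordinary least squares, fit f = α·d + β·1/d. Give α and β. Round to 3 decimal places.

α = -1.937, β = 1.763

Forming AᵀA = [[126, 4]; [4, 11209/28224]] and Aᵀf = [-237, -148/21]ᵀ gives AᵀA·[α, β]ᵀ = Aᵀf.
Δ = 126·(11209/28224) − 4² = 7625/224.
α = ((-237)·(11209/28224) − 4·(-148/21))/(7625/224) = -41353/21350; β = (126·(-148/21) − 4·(-237))/(7625/224) = 2688/1525.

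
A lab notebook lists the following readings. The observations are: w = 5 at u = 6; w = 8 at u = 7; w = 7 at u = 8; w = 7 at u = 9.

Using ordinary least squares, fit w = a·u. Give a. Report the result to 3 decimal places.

a = 0.891

Forming MᵀM = [[230]] and Mᵀw = [205]ᵀ gives MᵀM·[a]ᵀ = Mᵀw.
a = 205/230 = 0.891304.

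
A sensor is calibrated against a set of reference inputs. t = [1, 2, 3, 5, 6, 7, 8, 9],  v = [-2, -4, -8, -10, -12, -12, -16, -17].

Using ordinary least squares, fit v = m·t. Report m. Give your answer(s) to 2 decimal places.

m = -1.94

Compute the Gram sums: Σt·t = 269.
And Σt·v = -521.
Hence m = -521 / 269 ≈ -1.9368.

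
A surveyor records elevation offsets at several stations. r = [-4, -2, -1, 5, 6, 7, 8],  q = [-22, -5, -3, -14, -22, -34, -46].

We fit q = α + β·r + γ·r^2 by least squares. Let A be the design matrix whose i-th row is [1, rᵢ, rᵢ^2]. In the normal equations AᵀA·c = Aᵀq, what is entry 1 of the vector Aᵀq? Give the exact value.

Entry 1 ↔ basis 1, so (Aᵀq)_{1} = Σᵢ qᵢ = (1)·(-22) + (1)·(-5) + (1)·(-3) + (1)·(-14) + (1)·(-22) + (1)·(-34) + (1)·(-46) = -146.

-146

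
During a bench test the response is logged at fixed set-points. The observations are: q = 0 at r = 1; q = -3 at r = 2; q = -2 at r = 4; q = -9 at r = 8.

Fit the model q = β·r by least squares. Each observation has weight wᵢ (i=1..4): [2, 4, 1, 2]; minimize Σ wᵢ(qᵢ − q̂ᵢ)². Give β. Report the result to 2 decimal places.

β = -1.09

Sums needed: Σwᵢ·r·r = 162.
For AᵀWq: Σwᵢ·r·q = -176.
So AᵀWA·[β]ᵀ = AᵀWq: [[162]]·[β]ᵀ = [-176]ᵀ.
β = (-176)/162 = -1.08642.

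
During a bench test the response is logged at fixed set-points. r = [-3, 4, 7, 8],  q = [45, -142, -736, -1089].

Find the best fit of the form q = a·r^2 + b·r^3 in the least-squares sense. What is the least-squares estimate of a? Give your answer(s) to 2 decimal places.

a = -0.94

The normal equations are: 6834·a + 50356·b = -107627;  50356·a + 384618·b = -820319.
det = 6834·384618 − 50356² = 92752676.
a = ((-107627)·384618 − 50356·(-820319))/92752676 = -43648961/46376338; b = (6834·(-820319) − 50356·(-107627))/92752676 = -93197417/46376338.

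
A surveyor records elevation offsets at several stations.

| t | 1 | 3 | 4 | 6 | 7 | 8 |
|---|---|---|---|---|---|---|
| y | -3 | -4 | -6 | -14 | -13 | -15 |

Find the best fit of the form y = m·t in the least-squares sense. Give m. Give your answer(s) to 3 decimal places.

Sums needed: Σt·t = 175.
And Σt·y = -334.
Normal equations: [[175]]·[m]ᵀ = [-334]ᵀ.
Hence m = -334 / 175 ≈ -1.90857.

m = -1.909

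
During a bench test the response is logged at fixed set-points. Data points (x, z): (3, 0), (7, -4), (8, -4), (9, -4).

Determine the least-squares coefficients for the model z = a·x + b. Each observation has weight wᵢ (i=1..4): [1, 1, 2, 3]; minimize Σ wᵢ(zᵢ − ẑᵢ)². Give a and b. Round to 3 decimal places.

a = -0.660, b = 1.567

Entries of MᵀWM: Σwᵢ·x·x = 429, Σwᵢ·x = 53, Σwᵢ·1 = 7.
And Σwᵢ·x·z = -200, Σwᵢ·z = -24.
Eliminating b: 7·(row 1) − 53·(row 2) gives 194·a = 7·(-200) − 53·(-24) = -128, so a = -64/97.
Then b = ((-24) − 53·(-64/97))/7 = 152/97.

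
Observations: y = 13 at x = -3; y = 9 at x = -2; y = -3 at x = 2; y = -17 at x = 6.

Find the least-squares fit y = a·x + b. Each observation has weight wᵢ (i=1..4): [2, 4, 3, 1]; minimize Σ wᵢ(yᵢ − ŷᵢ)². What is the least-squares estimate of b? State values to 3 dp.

With design matrix A, AᵀWA = [[82, -2]; [-2, 10]] and AᵀWy = [-270, 36]ᵀ.
Δ = 82·10 − (-2)² = 816.
a = ((-270)·10 − (-2)·36)/816 = -219/68; b = (82·36 − (-2)·(-270))/816 = 201/68.

b = 2.956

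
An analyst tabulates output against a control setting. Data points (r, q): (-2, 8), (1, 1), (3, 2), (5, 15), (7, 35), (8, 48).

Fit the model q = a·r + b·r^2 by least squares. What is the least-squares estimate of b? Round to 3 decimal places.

Entries of XᵀX: Σr·r = 152, Σr·r^2 = 1000, Σr^2·r^2 = 7220.
And Σr·q = 695, Σr^2·q = 5213.
Normal equations: [[152, 1000]; [1000, 7220]]·[a, b]ᵀ = [695, 5213]ᵀ.
det = 152·7220 − 1000² = 97440.
a = (695·7220 − 1000·5213)/97440 = -9755/4872; b = (152·5213 − 1000·695)/97440 = 3043/3045.

b = 0.999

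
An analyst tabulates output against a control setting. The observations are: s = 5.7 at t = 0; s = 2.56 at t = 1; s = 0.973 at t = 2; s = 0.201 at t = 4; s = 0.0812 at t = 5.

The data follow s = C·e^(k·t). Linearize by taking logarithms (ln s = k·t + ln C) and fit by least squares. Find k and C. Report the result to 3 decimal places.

Linearized form: ln s = k·t + ln C. From the 5 transformed points,
Sums: Σt = 12.0000, Σ(t)² = 46.0000, Σln s = -1.4622, Σt·ln s = -18.0867.
Normal system: [[46.0000, 12.0000]; [12.0000, 5]]·[k, ln C]ᵀ = [-18.0867, -1.4622]ᵀ.
Δ = 46.0000·5 − (12.0000)² = 86.0000; k = (-18.0867·5 − 12.0000·-1.4622)/86.0000 = -0.84753, ln C = (46.0000·-1.4622 − 12.0000·-18.0867)/86.0000 = 1.74163, so C = exp(1.74163) = 5.70664.

k = -0.848, C = 5.707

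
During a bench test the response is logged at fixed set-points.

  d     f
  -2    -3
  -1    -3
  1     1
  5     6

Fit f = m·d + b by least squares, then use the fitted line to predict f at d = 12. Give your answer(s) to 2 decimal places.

f̂ = 15.61

Sums needed: Σd·d = 31, Σd = 3, Σ1 = 4.
And Σd·f = 40, Σf = 1.
det = 31·4 − 3² = 115.
m = (40·4 − 3·1)/115 = 157/115; b = (31·1 − 3·40)/115 = -89/115.
At d = 12: f̂ = (157/115)·(12) + (-89/115)·(1) = 359/23.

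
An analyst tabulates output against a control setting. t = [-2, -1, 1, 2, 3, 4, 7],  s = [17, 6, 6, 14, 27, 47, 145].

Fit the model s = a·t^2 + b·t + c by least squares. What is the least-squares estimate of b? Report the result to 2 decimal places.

Setting ∂/∂a … = 0 gives: 2772·a + 434·b + 84·c = 8236;  434·a + 84·b + 14·c = 1278;  84·a + 14·b + 7·c = 262.
(Σt^2·t^2 = 2772, Σt^2·t = 434, Σt^2 = 84, Σt·t = 84, Σt = 14, Σ1 = 7, Σt^2·s = 8236, Σt·s = 1278, Σs = 262.)
Row-reducing yields a = 3021/1001, b = -872/1001, c = 2958/1001.

b = -0.87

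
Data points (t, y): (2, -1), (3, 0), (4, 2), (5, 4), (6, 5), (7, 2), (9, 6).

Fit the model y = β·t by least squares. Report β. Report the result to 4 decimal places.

Normal-equation sums: Σt·t = 220.
Moment sums: Σt·y = 124.
Hence β = 124 / 220 ≈ 0.563636.

β = 0.5636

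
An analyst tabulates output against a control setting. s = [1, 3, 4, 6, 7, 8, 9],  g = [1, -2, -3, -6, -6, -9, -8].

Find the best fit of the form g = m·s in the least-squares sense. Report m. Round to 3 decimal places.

From the data, Σs·s = 256.
Right-hand side: Σs·g = -239.
Hence m = -239 / 256 ≈ -0.933594.

m = -0.934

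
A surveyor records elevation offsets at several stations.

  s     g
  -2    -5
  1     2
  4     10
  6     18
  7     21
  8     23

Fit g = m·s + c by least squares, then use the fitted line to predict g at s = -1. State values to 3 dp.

From the data, Σs·s = 170, Σs = 24, Σ1 = 6.
For Xᵀg: Σs·g = 491, Σg = 69.
XᵀX·[m, c]ᵀ = Xᵀg becomes [[170, 24]; [24, 6]]·[m, c]ᵀ = [491, 69]ᵀ.
Δ = 170·6 − 24² = 444.
m = (491·6 − 24·69)/444 = 215/74; c = (170·69 − 24·491)/444 = -9/74.
At s = -1: ĝ = (215/74)·(-1) + (-9/74)·(1) = -112/37.

ĝ = -3.027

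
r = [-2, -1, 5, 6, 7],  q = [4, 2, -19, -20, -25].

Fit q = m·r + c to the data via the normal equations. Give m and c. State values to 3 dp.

The normal system AᵀA·[m, c]ᵀ = Aᵀq is [[115, 15]; [15, 5]]·[m, c]ᵀ = [-400, -58]ᵀ.
Δ = 115·5 − 15² = 350.
m = ((-400)·5 − 15·(-58))/350 = -113/35; c = (115·(-58) − 15·(-400))/350 = -67/35.

m = -3.229, c = -1.914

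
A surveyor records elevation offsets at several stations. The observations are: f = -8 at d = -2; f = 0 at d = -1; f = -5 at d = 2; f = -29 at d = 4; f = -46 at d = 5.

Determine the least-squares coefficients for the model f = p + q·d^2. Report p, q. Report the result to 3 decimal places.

Compute the Gram sums: Σ1 = 5, Σd^2 = 50, Σd^2·d^2 = 914.
For Mᵀf: Σf = -88, Σd^2·f = -1666.
Eliminating q: 914·(row 1) − 50·(row 2) gives 2070·p = 914·(-88) − 50·(-1666) = 2868, so p = 478/345.
Then q = ((-1666) − 50·(478/345))/914 = -131/69.

p = 1.386, q = -1.899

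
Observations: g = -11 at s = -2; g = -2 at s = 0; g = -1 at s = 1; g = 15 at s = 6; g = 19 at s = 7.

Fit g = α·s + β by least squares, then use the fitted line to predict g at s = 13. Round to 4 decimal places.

ĝ = 37.9477

Setting ∂/∂α … = 0 gives: 90·α + 12·β = 244;  12·α + 5·β = 20.
det = 90·5 − 12² = 306.
α = (244·5 − 12·20)/306 = 490/153; β = (90·20 − 12·244)/306 = -188/51.
At s = 13: ĝ = (490/153)·(13) + (-188/51)·(1) = 5806/153.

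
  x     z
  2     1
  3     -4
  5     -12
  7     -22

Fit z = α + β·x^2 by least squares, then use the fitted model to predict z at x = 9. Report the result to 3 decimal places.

ẑ = -38.388

The normal system MᵀM·[α, β]ᵀ = Mᵀz is [[4, 87]; [87, 3123]]·[α, β]ᵀ = [-37, -1410]ᵀ.
Eliminating β: 3123·(row 1) − 87·(row 2) gives 4923·α = 3123·(-37) − 87·(-1410) = 7119, so α = 791/547.
Then β = ((-1410) − 87·(791/547))/3123 = -269/547.
At x = 9: ẑ = (791/547)·(1) + (-269/547)·(81) = -20998/547.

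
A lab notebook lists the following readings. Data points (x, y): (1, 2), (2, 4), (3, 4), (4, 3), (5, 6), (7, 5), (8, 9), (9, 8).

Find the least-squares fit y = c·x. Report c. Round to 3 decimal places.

c = 0.976

Compute the Gram sums: Σx·x = 249.
Right-hand side: Σx·y = 243.
So AᵀA·[c]ᵀ = Aᵀy: [[249]]·[c]ᵀ = [243]ᵀ.
Hence c = 243 / 249 ≈ 0.975904.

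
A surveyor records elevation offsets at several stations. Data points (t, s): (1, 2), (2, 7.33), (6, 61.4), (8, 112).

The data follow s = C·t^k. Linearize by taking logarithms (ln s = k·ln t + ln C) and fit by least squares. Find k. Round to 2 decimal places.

k = 1.93

Let Y = ln s. Fitting Y = k·ln t + ln C by least squares:
Σln t = 4.5643, Σ(ln t)² = 8.0149, Σln s = 11.5210, Σln t·ln s = 18.5700.
Normal system: [[8.0149, 4.5643]; [4.5643, 4]]·[k, ln C]ᵀ = [18.5700, 11.5210]ᵀ.
Slope k = (n·Σln t·ln s − Σln t·Σln s)/(n·Σ(ln t)² − (Σln t)²) = (4·18.5700 − 4.5643·11.5210)/11.2265 = 1.93239; ln C = (Σln s − k·Σln t)/n = 0.67523.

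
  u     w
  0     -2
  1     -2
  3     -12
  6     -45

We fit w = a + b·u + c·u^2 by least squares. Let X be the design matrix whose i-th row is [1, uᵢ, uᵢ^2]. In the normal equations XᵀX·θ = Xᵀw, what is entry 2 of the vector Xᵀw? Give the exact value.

-308

Entry 2 ↔ basis u, so (Xᵀw)_{2} = Σᵢ (u)·wᵢ = (0)·(-2) + (1)·(-2) + (3)·(-12) + (6)·(-45) = -308.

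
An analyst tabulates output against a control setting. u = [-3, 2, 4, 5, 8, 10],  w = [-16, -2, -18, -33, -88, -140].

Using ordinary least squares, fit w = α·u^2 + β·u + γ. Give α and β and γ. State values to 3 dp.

α = -1.524, β = 1.080, γ = 1.195

Forming XᵀX = [[15074, 1682, 218]; [1682, 218, 26]; [218, 26, 6]] and Xᵀw = [-20897, -2297, -297]ᵀ gives XᵀX·[α, β, γ]ᵀ = Xᵀw.
Solving the 3×3 system (Gaussian elimination) gives α = -253/166, β = 7082/6557, γ = 7837/6557.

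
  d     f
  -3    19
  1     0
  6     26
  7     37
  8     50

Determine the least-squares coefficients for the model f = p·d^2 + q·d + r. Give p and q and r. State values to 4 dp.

Sums needed: Σd^2·d^2 = 7875, Σd^2·d = 1045, Σd^2 = 159, Σd·d = 159, Σd = 19, Σ1 = 5.
And Σd^2·f = 6120, Σd·f = 758, Σf = 132.
Inverting the 3×3 Gram matrix, [p, q, r]ᵀ = [67304/62959, -5373/2171, 113955/62959]ᵀ.

p = 1.0690, q = -2.4749, r = 1.8100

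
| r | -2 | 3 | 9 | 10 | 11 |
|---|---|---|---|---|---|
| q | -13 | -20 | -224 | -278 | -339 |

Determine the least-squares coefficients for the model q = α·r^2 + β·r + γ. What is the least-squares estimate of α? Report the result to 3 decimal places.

Entries of XᵀX: Σr^2·r^2 = 31299, Σr^2·r = 3079, Σr^2 = 315, Σr·r = 315, Σr = 31, Σ1 = 5.
Right-hand side: Σr^2·q = -87195, Σr·q = -8559, Σq = -874.
So XᵀX·[α, β, γ]ᵀ = Xᵀq: [[31299, 3079, 315]; [3079, 315, 31]; [315, 31, 5]]·[α, β, γ]ᵀ = [-87195, -8559, -874]ᵀ.
Inverting the 3×3 Gram matrix, [α, β, γ]ᵀ = [-64073/21668, 33423/21668, 20905/10834]ᵀ.

α = -2.957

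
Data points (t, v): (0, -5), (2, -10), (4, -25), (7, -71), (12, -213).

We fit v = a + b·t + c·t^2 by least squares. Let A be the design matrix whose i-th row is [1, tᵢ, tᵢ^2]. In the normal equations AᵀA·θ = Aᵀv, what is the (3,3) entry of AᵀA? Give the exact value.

Row 3 ↔ basis t^2, column 3 ↔ basis t^2, so (AᵀA)_{3,3} = Σᵢ (t^2)·(t^2) = (0)·(0) + (4)·(4) + (16)·(16) + (49)·(49) + (144)·(144) = 23409.

23409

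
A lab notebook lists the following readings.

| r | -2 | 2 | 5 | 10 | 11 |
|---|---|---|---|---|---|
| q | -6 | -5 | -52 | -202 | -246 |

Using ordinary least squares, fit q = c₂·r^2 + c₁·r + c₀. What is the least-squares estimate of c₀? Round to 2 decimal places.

Entries of XᵀX: Σr^2·r^2 = 25298, Σr^2·r = 2456, Σr^2 = 254, Σr·r = 254, Σr = 26, Σ1 = 5.
And Σr^2·q = -51310, Σr·q = -4984, Σq = -511.
So XᵀX·[c₂, c₁, c₀]ᵀ = Xᵀq: [[25298, 2456, 254]; [2456, 254, 26]; [254, 26, 5]]·[c₂, c₁, c₀]ᵀ = [-51310, -4984, -511]ᵀ.
Row-reducing yields c₂ = -4676/2321, c₁ = -777/2321, c₀ = 4375/2321.

c₀ = 1.88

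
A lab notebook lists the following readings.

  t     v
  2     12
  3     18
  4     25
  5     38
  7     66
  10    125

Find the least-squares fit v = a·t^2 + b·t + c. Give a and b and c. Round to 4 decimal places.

AᵀA·[a, b, c]ᵀ = Aᵀv reads: 13379·a + 1567·b + 203·c = 17294;  1567·a + 203·b + 31·c = 2080;  203·a + 31·b + 6·c = 284.
(Σt^2·t^2 = 13379, Σt^2·t = 1567, Σt^2 = 203, Σt·t = 203, Σt = 31, Σ1 = 6, Σt^2·v = 17294, Σt·v = 2080, Σv = 284.)
Solving the 3×3 system (Gaussian elimination) gives a = 11725/10384, b = 6687/10384, c = 7533/1298.

a = 1.1291, b = 0.6440, c = 5.8035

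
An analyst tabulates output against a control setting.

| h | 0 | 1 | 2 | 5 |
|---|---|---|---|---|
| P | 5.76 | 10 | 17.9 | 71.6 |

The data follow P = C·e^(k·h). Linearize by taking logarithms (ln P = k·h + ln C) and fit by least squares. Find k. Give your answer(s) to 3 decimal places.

k = 0.501

Taking logs, ln P = k·h + ln C, so regress ln P on h.
XᵀX = [[30.0000, 8.0000]; [8.0000, 4]], rhs = [29.4277, 11.2094]ᵀ  (here Σh = 8.0000, Σ(h)² = 30.0000, Σln P = 11.2094, Σh·ln P = 29.4277).
Solving (det = 56.0000): k = 0.50063, ln C = 1.80109.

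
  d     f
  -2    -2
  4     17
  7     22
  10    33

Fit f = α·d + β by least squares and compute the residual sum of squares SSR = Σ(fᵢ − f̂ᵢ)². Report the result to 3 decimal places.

SSR = 6.686

With design matrix X, XᵀX = [[169, 19]; [19, 4]] and Xᵀf = [556, 70]ᵀ.
Eliminating β: 4·(row 1) − 19·(row 2) gives 315·α = 4·556 − 19·70 = 894, so α = 298/105.
Then β = (70 − 19·(298/105))/4 = 422/105.
Residuals: -12/35, 57/35, -66/35, 3/5; SSR = 234/35.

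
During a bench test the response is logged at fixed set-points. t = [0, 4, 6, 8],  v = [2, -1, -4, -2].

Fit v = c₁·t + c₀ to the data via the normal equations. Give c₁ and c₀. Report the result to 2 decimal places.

c₁ = -0.61, c₀ = 1.51

The normal equations are: 116·c₁ + 18·c₀ = -44;  18·c₁ + 4·c₀ = -5.
(Σt·t = 116, Σt = 18, Σ1 = 4, Σt·v = -44, Σv = -5.)
Determinant 116·4 − 18² = 140.
c₁ = ((-44)·4 − 18·(-5))/140 = -43/70; c₀ = (116·(-5) − 18·(-44))/140 = 53/35.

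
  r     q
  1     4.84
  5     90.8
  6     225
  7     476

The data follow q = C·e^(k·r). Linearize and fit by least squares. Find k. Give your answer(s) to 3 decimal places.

k = 0.764

Linearized form: ln q = k·r + ln C. From the 4 transformed points,
Σr = 19.0000, Σ(r)² = 111.0000, Σln q = 17.6671, Σr·ln q = 99.7747.
Equations: 111.0000·k + 19.0000·ln C = 99.7747;  19.0000·k + 4·ln C = 17.6671.
Δ = 111.0000·4 − (19.0000)² = 83.0000; k = (99.7747·4 − 19.0000·17.6671)/83.0000 = 0.76415, ln C = (111.0000·17.6671 − 19.0000·99.7747)/83.0000 = 0.78707.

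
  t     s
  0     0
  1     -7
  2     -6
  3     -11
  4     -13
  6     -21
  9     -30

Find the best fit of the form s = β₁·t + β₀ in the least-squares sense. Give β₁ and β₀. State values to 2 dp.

β₁ = -3.22, β₀ = -1.08

The normal system AᵀA·[β₁, β₀]ᵀ = Aᵀs is [[147, 25]; [25, 7]]·[β₁, β₀]ᵀ = [-500, -88]ᵀ.
Eliminating β₀: 7·(row 1) − 25·(row 2) gives 404·β₁ = 7·(-500) − 25·(-88) = -1300, so β₁ = -325/101.
Then β₀ = ((-88) − 25·(-325/101))/7 = -109/101.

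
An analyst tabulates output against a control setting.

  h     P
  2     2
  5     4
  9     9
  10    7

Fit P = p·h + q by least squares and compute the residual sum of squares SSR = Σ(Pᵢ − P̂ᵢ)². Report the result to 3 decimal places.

SSR = 4.024

Compute the Gram sums: Σh·h = 210, Σh = 26, Σ1 = 4.
And Σh·P = 175, ΣP = 22.
Normal equations: [[210, 26]; [26, 4]]·[p, q]ᵀ = [175, 22]ᵀ.
Eliminating q: 4·(row 1) − 26·(row 2) gives 164·p = 4·175 − 26·22 = 128, so p = 32/41.
Then q = (22 − 26·(32/41))/4 = 35/82.
Residuals: 1/82, -27/82, 127/82, -101/82; SSR = 165/41.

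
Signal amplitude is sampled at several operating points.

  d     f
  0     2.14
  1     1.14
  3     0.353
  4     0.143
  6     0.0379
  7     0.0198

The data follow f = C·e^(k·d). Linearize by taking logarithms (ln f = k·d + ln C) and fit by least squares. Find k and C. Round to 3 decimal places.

With ln fᵢ as the transformed response and dᵢ as the regressor:
Σd = 21.0000, Σ(d)² = 111.0000, Σln f = -9.2892, Σd·ln f = -57.8638.
Equations: 111.0000·k + 21.0000·ln C = -57.8638;  21.0000·k + 6·ln C = -9.2892.
Slope k = (n·Σd·ln f − Σd·Σln f)/(n·Σ(d)² − (Σd)²) = (6·-57.8638 − 21.0000·-9.2892)/225.0000 = -0.67604; ln C = (Σln f − k·Σd)/n = 0.81793, so C = exp(0.81793) = 2.26581.

k = -0.676, C = 2.266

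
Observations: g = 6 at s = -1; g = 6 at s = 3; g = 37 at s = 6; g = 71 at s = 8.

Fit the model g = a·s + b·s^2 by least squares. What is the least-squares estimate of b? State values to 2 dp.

b = 1.44

The normal equations are: 110·a + 754·b = 802;  754·a + 5474·b = 5936.
(Σs·s = 110, Σs·s^2 = 754, Σs^2·s^2 = 5474, Σs·g = 802, Σs^2·g = 5936.)
Eliminating b: 5474·(row 1) − 754·(row 2) gives 33624·a = 5474·802 − 754·5936 = -85596, so a = -7133/2802.
Then b = (5936 − 754·(-7133/2802))/5474 = 4021/2802.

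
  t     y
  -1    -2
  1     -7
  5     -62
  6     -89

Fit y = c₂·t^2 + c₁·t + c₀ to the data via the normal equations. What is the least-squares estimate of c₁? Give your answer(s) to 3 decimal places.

c₁ = -1.885

Entries of XᵀX: Σt^2·t^2 = 1923, Σt^2·t = 341, Σt^2 = 63, Σt·t = 63, Σt = 11, Σ1 = 4.
For Xᵀy: Σt^2·y = -4763, Σt·y = -849, Σy = -160.
XᵀX·[c₂, c₁, c₀]ᵀ = Xᵀy becomes [[1923, 341, 63]; [341, 63, 11]; [63, 11, 4]]·[c₂, c₁, c₀]ᵀ = [-4763, -849, -160]ᵀ.
Row-reducing yields c₂ = -9697/4684, c₁ = -8827/4684, c₀ = -5179/2342.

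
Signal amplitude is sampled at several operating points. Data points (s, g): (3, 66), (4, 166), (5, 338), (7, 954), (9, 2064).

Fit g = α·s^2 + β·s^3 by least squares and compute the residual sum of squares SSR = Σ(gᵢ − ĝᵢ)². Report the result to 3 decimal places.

SSR = 4.947

Compute the Gram sums: Σs^2·s^2 = 9924, Σs^2·s^3 = 80248, Σs^3·s^3 = 669540.
Right-hand side: Σs^2·g = 225630, Σs^3·g = 1886534.
So AᵀA·[α, β]ᵀ = Aᵀg: [[9924, 80248]; [80248, 669540]]·[α, β]ᵀ = [225630, 1886534]ᵀ.
Δ = 9924·669540 − 80248² = 204773456.
α = (225630·669540 − 80248·1886534)/204773456 = -40283779/25596682; β = (9924·1886534 − 80248·225630)/204773456 = 76950897/25596682.
Residuals: -12869598/12798341, -15633866/12798341, 19955433/12798341, -508936/12798341, -1333083/12798341; SSR = 63312874/12798341.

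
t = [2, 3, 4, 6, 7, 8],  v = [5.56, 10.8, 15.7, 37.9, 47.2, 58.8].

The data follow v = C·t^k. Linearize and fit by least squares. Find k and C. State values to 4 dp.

Taking logs, ln v = k·ln t + ln C, so regress ln v on ln t.
Sums: Σln t = 8.9952, Σ(ln t)² = 14.9303, Σln v = 18.4123, Σln t·ln v = 30.1059.
Normal system: [[14.9303, 8.9952]; [8.9952, 6]]·[k, ln C]ᵀ = [30.1059, 18.4123]ᵀ.
Solving (det = 8.6686): k = 1.73201, ln C = 0.47209, so C = exp(0.47209) = 1.60334.

k = 1.7320, C = 1.6033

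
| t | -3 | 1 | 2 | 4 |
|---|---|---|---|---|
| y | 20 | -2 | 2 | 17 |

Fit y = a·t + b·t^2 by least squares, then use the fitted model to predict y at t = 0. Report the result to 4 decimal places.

ŷ = 0.0000

Setting ∂/∂a … = 0 gives: 30·a + 46·b = 10;  46·a + 354·b = 458.
(Σt·t = 30, Σt·t^2 = 46, Σt^2·t^2 = 354, Σt·y = 10, Σt^2·y = 458.)
det = 30·354 − 46² = 8504.
a = (10·354 − 46·458)/8504 = -2191/1063; b = (30·458 − 46·10)/8504 = 1660/1063.
At t = 0: ŷ = (-2191/1063)·(0) + (1660/1063)·(0) = 0.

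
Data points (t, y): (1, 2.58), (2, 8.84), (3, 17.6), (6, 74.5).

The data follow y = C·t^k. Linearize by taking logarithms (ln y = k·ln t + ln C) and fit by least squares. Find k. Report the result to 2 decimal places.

Linearized form: ln y = k·ln t + ln C. From the 4 transformed points,
Sums: Σln t = 3.5835, Σ(ln t)² = 4.8978, Σln y = 10.3058, Σln t·ln y = 12.3852.
Normal system: [[4.8978, 3.5835]; [3.5835, 4]]·[k, ln C]ᵀ = [12.3852, 10.3058]ᵀ.
Slope k = (n·Σln t·ln y − Σln t·Σln y)/(n·Σ(ln t)² − (Σln t)²) = (4·12.3852 − 3.5835·10.3058)/6.7496 = 1.86823; ln C = (Σln y − k·Σln t)/n = 0.90273.

k = 1.87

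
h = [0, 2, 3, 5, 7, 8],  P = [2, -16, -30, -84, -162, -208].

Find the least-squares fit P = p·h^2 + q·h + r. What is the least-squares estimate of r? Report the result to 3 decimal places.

The normal system AᵀA·[p, q, r]ᵀ = AᵀP is [[7219, 1015, 151]; [1015, 151, 25]; [151, 25, 6]]·[p, q, r]ᵀ = [-23684, -3340, -498]ᵀ.
Inverting the 3×3 Gram matrix, [p, q, r]ᵀ = [-51239/16872, -33595/16872, 4853/2812]ᵀ.

r = 1.726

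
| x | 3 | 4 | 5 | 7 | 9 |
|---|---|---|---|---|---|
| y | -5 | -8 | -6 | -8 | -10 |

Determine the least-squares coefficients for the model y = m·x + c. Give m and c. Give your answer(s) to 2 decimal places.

m = -0.68, c = -3.59

Compute the Gram sums: Σx·x = 180, Σx = 28, Σ1 = 5.
And Σx·y = -223, Σy = -37.
Normal equations: [[180, 28]; [28, 5]]·[m, c]ᵀ = [-223, -37]ᵀ.
Determinant 180·5 − 28² = 116.
m = ((-223)·5 − 28·(-37))/116 = -79/116; c = (180·(-37) − 28·(-223))/116 = -104/29.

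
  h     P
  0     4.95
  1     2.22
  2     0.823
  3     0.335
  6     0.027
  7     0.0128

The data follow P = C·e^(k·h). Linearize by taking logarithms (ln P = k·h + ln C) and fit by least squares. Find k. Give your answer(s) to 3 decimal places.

k = -0.858

With ln Pᵢ as the transformed response and hᵢ as the regressor:
Over the data: Σh = 19.0000, Σ(h)² = 99.0000, Σln P = -6.8618, Σh·ln P = -55.0526.
Normal system: [[99.0000, 19.0000]; [19.0000, 6]]·[k, ln C]ᵀ = [-55.0526, -6.8618]ᵀ.
Slope k = (n·Σh·ln P − Σh·Σln P)/(n·Σ(h)² − (Σh)²) = (6·-55.0526 − 19.0000·-6.8618)/233.0000 = -0.85812; ln C = (Σln P − k·Σh)/n = 1.57376.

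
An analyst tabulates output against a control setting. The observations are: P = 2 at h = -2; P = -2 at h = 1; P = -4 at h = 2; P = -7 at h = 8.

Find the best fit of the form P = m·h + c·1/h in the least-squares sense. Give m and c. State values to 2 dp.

With design matrix M, MᵀM = [[73, 4]; [4, 97/64]] and MᵀP = [-70, -47/8]ᵀ.
Δ = 73·(97/64) − 4² = 6057/64.
m = ((-70)·(97/64) − 4·(-47/8))/(6057/64) = -1762/2019; c = (73·(-47/8) − 4·(-70))/(6057/64) = -3176/2019.

m = -0.87, c = -1.57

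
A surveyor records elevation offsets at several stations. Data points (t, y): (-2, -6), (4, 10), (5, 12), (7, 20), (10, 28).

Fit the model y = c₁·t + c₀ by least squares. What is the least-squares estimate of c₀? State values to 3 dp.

c₀ = -0.893

XᵀX·[c₁, c₀]ᵀ = Xᵀy reads: 194·c₁ + 24·c₀ = 532;  24·c₁ + 5·c₀ = 64.
(Σt·t = 194, Σt = 24, Σ1 = 5, Σt·y = 532, Σy = 64.)
det = 194·5 − 24² = 394.
c₁ = (532·5 − 24·64)/394 = 562/197; c₀ = (194·64 − 24·532)/394 = -176/197.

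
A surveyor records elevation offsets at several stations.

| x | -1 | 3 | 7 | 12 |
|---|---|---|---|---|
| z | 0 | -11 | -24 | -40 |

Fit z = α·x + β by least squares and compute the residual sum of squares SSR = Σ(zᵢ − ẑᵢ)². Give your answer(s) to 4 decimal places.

The normal system MᵀM·[α, β]ᵀ = Mᵀz is [[203, 21]; [21, 4]]·[α, β]ᵀ = [-681, -75]ᵀ.
Eliminating β: 4·(row 1) − 21·(row 2) gives 371·α = 4·(-681) − 21·(-75) = -1149, so α = -1149/371.
Then β = ((-75) − 21·(-1149/371))/4 = -132/53.
Residuals: -225/371, 290/371, 9/53, -128/371; SSR = 418/371.

SSR = 1.1267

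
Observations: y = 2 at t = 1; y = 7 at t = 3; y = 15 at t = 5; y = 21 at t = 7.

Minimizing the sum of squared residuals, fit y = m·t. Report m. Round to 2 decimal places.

Normal-equation sums: Σt·t = 84.
Right-hand side: Σt·y = 245.
So XᵀX·[m]ᵀ = Xᵀy: [[84]]·[m]ᵀ = [245]ᵀ.
Hence m = 245 / 84 ≈ 2.91667.

m = 2.92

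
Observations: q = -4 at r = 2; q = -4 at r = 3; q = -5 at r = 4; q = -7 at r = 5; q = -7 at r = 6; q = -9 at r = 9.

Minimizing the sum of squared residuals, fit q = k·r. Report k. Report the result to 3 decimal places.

k = -1.158

The normal equations are: 171·k = -198.
(Σr·r = 171, Σr·q = -198.)
k = (-198)/171 = -1.15789.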